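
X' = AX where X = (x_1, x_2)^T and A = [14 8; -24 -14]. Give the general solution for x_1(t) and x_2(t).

Coefficient matrix A = [[14, 8], [-24, -14]].
Characteristic polynomial det(A - λI) = λ^2 - 4 = 0.
Eigenvalues λ = -2, 2.
For λ=-2: (A-λI) row 1 is [16, 8], so an eigenvector is (1, -2).
For λ=2: (A-λI) row 1 is [12, 8], so an eigenvector is (2, -3).
General solution: c_1e^(-2t)(1,-2) + c_2e^(2t)(2,-3).

x_1(t) = c_1e^(-2t) + 2c_2e^(2t), x_2(t) = -2c_1e^(-2t) - 3c_2e^(2t)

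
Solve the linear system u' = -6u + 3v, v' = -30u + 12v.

Coefficient matrix A = [[-6, 3], [-30, 12]].
Characteristic polynomial det(A - λI) = λ^2 - 6λ + 18 = 0.
Eigenvalues λ = 3 ± 3i (complex conjugate pair).
For λ=3+3i: an eigenvector is (-1,-3) - i(0,1) = (-1, -3 - i).
A real fundamental pair from Re and Im of e^((3+3i)t)v: X_1 = e^(3t)(cos(3t)·(-1,-3) + sin(3t)·(0,1)), X_2 = e^(3t)(sin(3t)·(-1,-3) - cos(3t)·(0,1)).
General solution: K_1X_1 + K_2X_2.

u(t) = -K_1e^(3t)cos(3t) - K_2e^(3t)sin(3t), v(t) = K_1e^(3t)sin(3t) - 3K_1e^(3t)cos(3t) - 3K_2e^(3t)sin(3t) - K_2e^(3t)cos(3t)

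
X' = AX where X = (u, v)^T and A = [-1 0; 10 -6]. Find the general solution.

Coefficient matrix A = [[-1, 0], [10, -6]].
Characteristic polynomial det(A - λI) = λ^2 + 7λ + 6 = 0.
Eigenvalues λ = -6, -1.
For λ=-6: (A-λI) row 1 is [5, 0], so an eigenvector is (0, 1).
For λ=-1: (A-λI) row 2 is [10, -5], so an eigenvector is (-1, -2).
General solution: K_1e^(-6t)(0,1) + K_2e^(-t)(-1,-2).

u(t) = -K_2e^(-t), v(t) = K_1e^(-6t) - 2K_2e^(-t)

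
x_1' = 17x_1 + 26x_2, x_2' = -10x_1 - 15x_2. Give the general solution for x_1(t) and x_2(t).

x_1(t) = -3c_1e^(t)sin(2t) - 2c_1e^(t)cos(2t) - 2c_2e^(t)sin(2t) + 3c_2e^(t)cos(2t), x_2(t) = 2c_1e^(t)sin(2t) + c_1e^(t)cos(2t) + c_2e^(t)sin(2t) - 2c_2e^(t)cos(2t)

Coefficient matrix A = [[17, 26], [-10, -15]].
Characteristic polynomial det(A - λI) = λ^2 - 2λ + 5 = 0.
Eigenvalues λ = 1 ± 2i (complex conjugate pair).
For λ=1+2i: an eigenvector is (-2,1) - i(-3,2) = (-2 + 3i, 1 - 2i).
A real fundamental pair from Re and Im of e^((1+2i)t)v: X_1 = e^(t)(cos(2t)·(-2,1) + sin(2t)·(-3,2)), X_2 = e^(t)(sin(2t)·(-2,1) - cos(2t)·(-3,2)).
General solution: c_1X_1 + c_2X_2.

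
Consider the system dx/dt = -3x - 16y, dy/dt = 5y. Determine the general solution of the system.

x(t) = 2c_1e^(5t) + c_2e^(-3t), y(t) = -c_1e^(5t)

Coefficient matrix A = [[-3, -16], [0, 5]].
Characteristic polynomial det(A - λI) = λ^2 - 2λ - 15 = 0.
Eigenvalues λ = 5, -3.
For λ=5: (A-λI) row 1 is [-8, -16], so an eigenvector is (2, -1).
For λ=-3: (A-λI) row 1 is [0, -16], so an eigenvector is (1, 0).
General solution: c_1e^(5t)(2,-1) + c_2e^(-3t)(1,0).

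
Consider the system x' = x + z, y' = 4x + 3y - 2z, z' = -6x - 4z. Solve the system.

Coefficient matrix A = [[1, 0, 1], [4, 3, -2], [-6, 0, -4]].
det(A - λI) = 0 gives eigenvalues λ = -1, -2, 3.
For λ=-1: eigenvector (1,-2,-2).
For λ=-2: eigenvector (-1,2,3).
For λ=3: eigenvector (0,1,0).
General solution: C_1e^(-t)(1,-2,-2) + C_2e^(-2t)(-1,2,3) + C_3e^(3t)(0,1,0).

x(t) = C_1e^(-t) - C_2e^(-2t), y(t) = -2C_1e^(-t) + 2C_2e^(-2t) + C_3e^(3t), z(t) = -2C_1e^(-t) + 3C_2e^(-2t)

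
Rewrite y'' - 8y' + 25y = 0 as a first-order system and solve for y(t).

y(t) = C_1e^(4t)cos(3t) + C_2e^(4t)sin(3t)

Let x_1 = y, x_2 = y'. Then x_1' = x_2 and x_2' = -25x_1 + 8x_2.
A = [[0,1],[-25,8]]; det(A-λI) = λ^2 - 8λ + 25.
Eigenvalues λ = 4 ± 3i.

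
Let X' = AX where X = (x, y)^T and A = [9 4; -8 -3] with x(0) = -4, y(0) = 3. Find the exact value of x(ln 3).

A = [[9,4],[-8,-3]]; eigenvalues λ = 5, 1.
Eigenvectors: (-1,1) for λ=5, (1,-2) for λ=1.
From the initial condition, c_1 = 5, c_2 = 1.
x(ln 3) = (5)(3^5)(-1) + (1)(3^1)(1) = -1212.

-1212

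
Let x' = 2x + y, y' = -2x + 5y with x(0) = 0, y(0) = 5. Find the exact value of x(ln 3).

A = [[2,1],[-2,5]]; eigenvalues λ = 3, 4.
Eigenvectors: (-1,-1) for λ=3, (-1,-2) for λ=4.
From the initial condition, c_1 = 5, c_2 = -5.
x(ln 3) = (5)(3^3)(-1) + (-5)(3^4)(-1) = 270.

270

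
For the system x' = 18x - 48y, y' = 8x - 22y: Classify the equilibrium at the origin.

saddle

A = [[18,-48],[8,-22]]; det(A-λI) = λ^2 + 4λ - 12.
λ = -6, 2: opposite signs.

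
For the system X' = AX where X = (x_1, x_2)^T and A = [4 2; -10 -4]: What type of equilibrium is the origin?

center

A = [[4,2],[-10,-4]]; det(A-λI) = λ^2 + 4.
λ = 0 ± 2i: zero real part.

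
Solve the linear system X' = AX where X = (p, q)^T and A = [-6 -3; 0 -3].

Coefficient matrix A = [[-6, -3], [0, -3]].
Characteristic polynomial det(A - λI) = λ^2 + 9λ + 18 = 0.
Eigenvalues λ = -6, -3.
For λ=-6: (A-λI) row 1 is [0, -3], so an eigenvector is (-1, 0).
For λ=-3: (A-λI) row 1 is [-3, -3], so an eigenvector is (-1, 1).
General solution: K_1e^(-6t)(-1,0) + K_2e^(-3t)(-1,1).

p(t) = -K_1e^(-6t) - K_2e^(-3t), q(t) = K_2e^(-3t)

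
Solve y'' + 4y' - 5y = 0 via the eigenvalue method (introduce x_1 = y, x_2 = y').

Let x_1 = y, x_2 = y'. Then x_1' = x_2 and x_2' = 5x_1 - 4x_2.
A = [[0,1],[5,-4]]; det(A-λI) = λ^2 + 4λ - 5.
Eigenvalues λ = 1, -5 with eigenvectors (1,1), (1,-5).

y(t) = C_1e^(t) + C_2e^(-5t)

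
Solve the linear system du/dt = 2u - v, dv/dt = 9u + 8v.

u(t) = C_1e^(5t) + C_2te^(5t), v(t) = -3C_1e^(5t) - 3C_2te^(5t) - C_2e^(5t)

Coefficient matrix A = [[2, -1], [9, 8]].
Characteristic polynomial det(A - λI) = λ^2 - 10λ + 25 = 0.
Single eigenvalue λ = 5 with algebraic multiplicity 2.
Eigenvector v = (1,-3); generalized eigenvector w with (A-λI)w=v is (0,-1).
General solution: e^(5t)[C_1·v + C_2·(t·v + w)].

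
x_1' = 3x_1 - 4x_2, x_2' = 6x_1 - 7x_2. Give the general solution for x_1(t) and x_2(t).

Coefficient matrix A = [[3, -4], [6, -7]].
Characteristic polynomial det(A - λI) = λ^2 + 4λ + 3 = 0.
Eigenvalues λ = -1, -3.
For λ=-1: (A-λI) row 1 is [4, -4], so an eigenvector is (-1, -1).
For λ=-3: (A-λI) row 1 is [6, -4], so an eigenvector is (2, 3).
General solution: C_1e^(-t)(-1,-1) + C_2e^(-3t)(2,3).

x_1(t) = -C_1e^(-t) + 2C_2e^(-3t), x_2(t) = -C_1e^(-t) + 3C_2e^(-3t)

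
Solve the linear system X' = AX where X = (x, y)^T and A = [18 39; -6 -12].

Coefficient matrix A = [[18, 39], [-6, -12]].
Characteristic polynomial det(A - λI) = λ^2 - 6λ + 18 = 0.
Eigenvalues λ = 3 ± 3i (complex conjugate pair).
For λ=3+3i: an eigenvector is (-2,1) - i(3,-1) = (-2 - 3i, 1 + i).
A real fundamental pair from Re and Im of e^((3+3i)t)v: X_1 = e^(3t)(cos(3t)·(-2,1) + sin(3t)·(3,-1)), X_2 = e^(3t)(sin(3t)·(-2,1) - cos(3t)·(3,-1)).
General solution: K_1X_1 + K_2X_2.

x(t) = 3K_1e^(3t)sin(3t) - 2K_1e^(3t)cos(3t) - 2K_2e^(3t)sin(3t) - 3K_2e^(3t)cos(3t), y(t) = -K_1e^(3t)sin(3t) + K_1e^(3t)cos(3t) + K_2e^(3t)sin(3t) + K_2e^(3t)cos(3t)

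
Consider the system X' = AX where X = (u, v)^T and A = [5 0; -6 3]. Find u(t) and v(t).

u(t) = -K_2e^(5t), v(t) = K_1e^(3t) + 3K_2e^(5t)

Coefficient matrix A = [[5, 0], [-6, 3]].
Characteristic polynomial det(A - λI) = λ^2 - 8λ + 15 = 0.
Eigenvalues λ = 3, 5.
For λ=3: (A-λI) row 1 is [2, 0], so an eigenvector is (0, 1).
For λ=5: (A-λI) row 2 is [-6, -2], so an eigenvector is (-1, 3).
General solution: K_1e^(3t)(0,1) + K_2e^(5t)(-1,3).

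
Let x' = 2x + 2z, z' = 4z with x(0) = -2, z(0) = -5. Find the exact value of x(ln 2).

A = [[2,2],[0,4]]; eigenvalues λ = 2, 4.
Eigenvectors: (1,0) for λ=2, (-1,-1) for λ=4.
From the initial condition, c_1 = 3, c_2 = 5.
x(ln 2) = (3)(2^2)(1) + (5)(2^4)(-1) = -68.

-68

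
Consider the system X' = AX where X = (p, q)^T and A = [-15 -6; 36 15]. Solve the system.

p(t) = C_1e^(3t) + C_2e^(-3t), q(t) = -3C_1e^(3t) - 2C_2e^(-3t)

Coefficient matrix A = [[-15, -6], [36, 15]].
Characteristic polynomial det(A - λI) = λ^2 - 9 = 0.
Eigenvalues λ = 3, -3.
For λ=3: (A-λI) row 1 is [-18, -6], so an eigenvector is (1, -3).
For λ=-3: (A-λI) row 1 is [-12, -6], so an eigenvector is (1, -2).
General solution: C_1e^(3t)(1,-3) + C_2e^(-3t)(1,-2).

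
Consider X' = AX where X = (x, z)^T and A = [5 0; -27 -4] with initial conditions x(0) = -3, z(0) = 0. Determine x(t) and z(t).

Coefficient matrix A = [[5, 0], [-27, -4]].
Characteristic polynomial det(A - λI) = λ^2 - λ - 20 = 0.
Eigenvalues λ = 5, -4.
For λ=5: (A-λI) row 2 is [-27, -9], so an eigenvector is (-1, 3).
For λ=-4: (A-λI) row 1 is [9, 0], so an eigenvector is (0, 1).
General solution: C_1e^(5t)(-1,3) + C_2e^(-4t)(0,1).
Applying x(0)=-3, z(0)=0 gives C_1=3, C_2=-9.

x(t) = -3e^(5t), z(t) = 9e^(5t) - 9e^(-4t)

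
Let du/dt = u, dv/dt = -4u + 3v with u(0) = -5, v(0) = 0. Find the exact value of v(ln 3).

240

A = [[1,0],[-4,3]]; eigenvalues λ = 3, 1.
Eigenvectors: (0,1) for λ=3, (1,2) for λ=1.
From the initial condition, c_1 = 10, c_2 = -5.
v(ln 3) = (10)(3^3)(1) + (-5)(3^1)(2) = 240.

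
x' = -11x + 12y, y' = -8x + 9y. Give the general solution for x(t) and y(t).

x(t) = 3c_1e^(-3t) + c_2e^(t), y(t) = 2c_1e^(-3t) + c_2e^(t)

Coefficient matrix A = [[-11, 12], [-8, 9]].
Characteristic polynomial det(A - λI) = λ^2 + 2λ - 3 = 0.
Eigenvalues λ = -3, 1.
For λ=-3: (A-λI) row 1 is [-8, 12], so an eigenvector is (3, 2).
For λ=1: (A-λI) row 1 is [-12, 12], so an eigenvector is (1, 1).
General solution: c_1e^(-3t)(3,2) + c_2e^(t)(1,1).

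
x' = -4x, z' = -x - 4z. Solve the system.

x(t) = K_2e^(-4t), z(t) = -K_1e^(-4t) - K_2te^(-4t) - 2K_2e^(-4t)

Coefficient matrix A = [[-4, 0], [-1, -4]].
Characteristic polynomial det(A - λI) = λ^2 + 8λ + 16 = 0.
Single eigenvalue λ = -4 with algebraic multiplicity 2.
Eigenvector v = (0,-1); generalized eigenvector w with (A-λI)w=v is (1,-2).
General solution: e^(-4t)[K_1·v + K_2·(t·v + w)].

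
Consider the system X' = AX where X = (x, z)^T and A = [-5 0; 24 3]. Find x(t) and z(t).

x(t) = -c_1e^(-5t), z(t) = 3c_1e^(-5t) + c_2e^(3t)

Coefficient matrix A = [[-5, 0], [24, 3]].
Characteristic polynomial det(A - λI) = λ^2 + 2λ - 15 = 0.
Eigenvalues λ = -5, 3.
For λ=-5: (A-λI) row 2 is [24, 8], so an eigenvector is (-1, 3).
For λ=3: (A-λI) row 1 is [-8, 0], so an eigenvector is (0, 1).
General solution: c_1e^(-5t)(-1,3) + c_2e^(3t)(0,1).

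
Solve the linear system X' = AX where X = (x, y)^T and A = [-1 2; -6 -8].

Coefficient matrix A = [[-1, 2], [-6, -8]].
Characteristic polynomial det(A - λI) = λ^2 + 9λ + 20 = 0.
Eigenvalues λ = -4, -5.
For λ=-4: (A-λI) row 1 is [3, 2], so an eigenvector is (-2, 3).
For λ=-5: (A-λI) row 1 is [4, 2], so an eigenvector is (1, -2).
General solution: C_1e^(-4t)(-2,3) + C_2e^(-5t)(1,-2).

x(t) = -2C_1e^(-4t) + C_2e^(-5t), y(t) = 3C_1e^(-4t) - 2C_2e^(-5t)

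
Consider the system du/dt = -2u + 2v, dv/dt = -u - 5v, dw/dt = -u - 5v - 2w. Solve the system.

u(t) = 2c_1e^(-3t) - c_2e^(-4t), v(t) = -c_1e^(-3t) + c_2e^(-4t), w(t) = -3c_1e^(-3t) + 2c_2e^(-4t) + c_3e^(-2t)

Coefficient matrix A = [[-2, 2, 0], [-1, -5, 0], [-1, -5, -2]].
det(A - λI) = 0 gives eigenvalues λ = -3, -4, -2.
For λ=-3: eigenvector (2,-1,-3).
For λ=-4: eigenvector (-1,1,2).
For λ=-2: eigenvector (0,0,1).
General solution: c_1e^(-3t)(2,-1,-3) + c_2e^(-4t)(-1,1,2) + c_3e^(-2t)(0,0,1).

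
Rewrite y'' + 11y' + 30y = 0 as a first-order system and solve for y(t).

y(t) = C_1e^(-5t) + C_2e^(-6t)

Let x_1 = y, x_2 = y'. Then x_1' = x_2 and x_2' = -30x_1 - 11x_2.
A = [[0,1],[-30,-11]]; det(A-λI) = λ^2 + 11λ + 30.
Eigenvalues λ = -5, -6 with eigenvectors (1,-5), (1,-6).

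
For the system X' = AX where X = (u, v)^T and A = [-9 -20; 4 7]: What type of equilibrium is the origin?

A = [[-9,-20],[4,7]]; det(A-λI) = λ^2 + 2λ + 17.
λ = -1 ± 4i: negative real part.

stable spiral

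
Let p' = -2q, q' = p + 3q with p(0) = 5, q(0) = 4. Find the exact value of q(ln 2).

A = [[0,-2],[1,3]]; eigenvalues λ = 2, 1.
Eigenvectors: (-1,1) for λ=2, (2,-1) for λ=1.
From the initial condition, c_1 = 13, c_2 = 9.
q(ln 2) = (13)(2^2)(1) + (9)(2^1)(-1) = 34.

34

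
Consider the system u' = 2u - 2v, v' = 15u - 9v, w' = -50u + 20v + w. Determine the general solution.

u(t) = 2C_1e^(-3t) + C_2e^(-4t), v(t) = 5C_1e^(-3t) + 3C_2e^(-4t), w(t) = -2C_2e^(-4t) + C_3e^(t)

Coefficient matrix A = [[2, -2, 0], [15, -9, 0], [-50, 20, 1]].
det(A - λI) = 0 gives eigenvalues λ = -3, -4, 1.
For λ=-3: eigenvector (2,5,0).
For λ=-4: eigenvector (1,3,-2).
For λ=1: eigenvector (0,0,1).
General solution: C_1e^(-3t)(2,5,0) + C_2e^(-4t)(1,3,-2) + C_3e^(t)(0,0,1).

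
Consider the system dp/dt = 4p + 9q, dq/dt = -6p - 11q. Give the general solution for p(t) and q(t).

Coefficient matrix A = [[4, 9], [-6, -11]].
Characteristic polynomial det(A - λI) = λ^2 + 7λ + 10 = 0.
Eigenvalues λ = -2, -5.
For λ=-2: (A-λI) row 1 is [6, 9], so an eigenvector is (-3, 2).
For λ=-5: (A-λI) row 1 is [9, 9], so an eigenvector is (-1, 1).
General solution: c_1e^(-2t)(-3,2) + c_2e^(-5t)(-1,1).

p(t) = -3c_1e^(-2t) - c_2e^(-5t), q(t) = 2c_1e^(-2t) + c_2e^(-5t)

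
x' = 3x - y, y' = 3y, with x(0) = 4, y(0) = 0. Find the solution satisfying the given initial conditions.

Coefficient matrix A = [[3, -1], [0, 3]].
Characteristic polynomial det(A - λI) = λ^2 - 6λ + 9 = 0.
Single eigenvalue λ = 3 with algebraic multiplicity 2.
Eigenvector v = (-1,0); generalized eigenvector w with (A-λI)w=v is (-2,1).
General solution: e^(3t)[C_1·v + C_2·(t·v + w)].
Applying x(0)=4, y(0)=0 gives C_1=-4, C_2=0.

x(t) = 4e^(3t), y(t) = 0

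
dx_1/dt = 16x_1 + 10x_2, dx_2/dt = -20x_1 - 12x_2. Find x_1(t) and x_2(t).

x_1(t) = -2C_1e^(2t)sin(2t) - C_1e^(2t)cos(2t) - C_2e^(2t)sin(2t) + 2C_2e^(2t)cos(2t), x_2(t) = 3C_1e^(2t)sin(2t) + C_1e^(2t)cos(2t) + C_2e^(2t)sin(2t) - 3C_2e^(2t)cos(2t)

Coefficient matrix A = [[16, 10], [-20, -12]].
Characteristic polynomial det(A - λI) = λ^2 - 4λ + 8 = 0.
Eigenvalues λ = 2 ± 2i (complex conjugate pair).
For λ=2+2i: an eigenvector is (-1,1) - i(-2,3) = (-1 + 2i, 1 - 3i).
A real fundamental pair from Re and Im of e^((2+2i)t)v: X_1 = e^(2t)(cos(2t)·(-1,1) + sin(2t)·(-2,3)), X_2 = e^(2t)(sin(2t)·(-1,1) - cos(2t)·(-2,3)).
General solution: C_1X_1 + C_2X_2.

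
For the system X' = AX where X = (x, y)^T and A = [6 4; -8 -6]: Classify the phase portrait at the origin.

A = [[6,4],[-8,-6]]; det(A-λI) = λ^2 - 4.
λ = -2, 2: opposite signs.

saddle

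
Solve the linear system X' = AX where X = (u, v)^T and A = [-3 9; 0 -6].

u(t) = -C_1e^(-3t) + 3C_2e^(-6t), v(t) = -C_2e^(-6t)

Coefficient matrix A = [[-3, 9], [0, -6]].
Characteristic polynomial det(A - λI) = λ^2 + 9λ + 18 = 0.
Eigenvalues λ = -3, -6.
For λ=-3: (A-λI) row 1 is [0, 9], so an eigenvector is (-1, 0).
For λ=-6: (A-λI) row 1 is [3, 9], so an eigenvector is (3, -1).
General solution: C_1e^(-3t)(-1,0) + C_2e^(-6t)(3,-1).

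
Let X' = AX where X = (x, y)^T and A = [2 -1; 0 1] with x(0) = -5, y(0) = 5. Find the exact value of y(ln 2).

A = [[2,-1],[0,1]]; eigenvalues λ = 2, 1.
Eigenvectors: (-1,0) for λ=2, (1,1) for λ=1.
From the initial condition, c_1 = 10, c_2 = 5.
y(ln 2) = (10)(2^2)(0) + (5)(2^1)(1) = 10.

10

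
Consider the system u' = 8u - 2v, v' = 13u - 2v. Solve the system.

u(t) = c_1e^(3t)sin(t) - c_1e^(3t)cos(t) - c_2e^(3t)sin(t) - c_2e^(3t)cos(t), v(t) = 2c_1e^(3t)sin(t) - 3c_1e^(3t)cos(t) - 3c_2e^(3t)sin(t) - 2c_2e^(3t)cos(t)

Coefficient matrix A = [[8, -2], [13, -2]].
Characteristic polynomial det(A - λI) = λ^2 - 6λ + 10 = 0.
Eigenvalues λ = 3 ± i (complex conjugate pair).
For λ=3+i: an eigenvector is (-1,-3) - i(1,2) = (-1 - i, -3 - 2i).
A real fundamental pair from Re and Im of e^((3+i)t)v: X_1 = e^(3t)(cos(t)·(-1,-3) + sin(t)·(1,2)), X_2 = e^(3t)(sin(t)·(-1,-3) - cos(t)·(1,2)).
General solution: c_1X_1 + c_2X_2.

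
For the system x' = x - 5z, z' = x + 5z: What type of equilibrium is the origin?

A = [[1,-5],[1,5]]; det(A-λI) = λ^2 - 6λ + 10.
λ = 3 ± i: positive real part.

unstable spiral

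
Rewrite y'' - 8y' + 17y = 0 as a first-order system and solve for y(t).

Let x_1 = y, x_2 = y'. Then x_1' = x_2 and x_2' = -17x_1 + 8x_2.
A = [[0,1],[-17,8]]; det(A-λI) = λ^2 - 8λ + 17.
Eigenvalues λ = 4 ± i.

y(t) = c_1e^(4t)cos(t) + c_2e^(4t)sin(t)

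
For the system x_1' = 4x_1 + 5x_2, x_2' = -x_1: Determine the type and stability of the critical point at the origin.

A = [[4,5],[-1,0]]; det(A-λI) = λ^2 - 4λ + 5.
λ = 2 ± i: positive real part.

unstable spiral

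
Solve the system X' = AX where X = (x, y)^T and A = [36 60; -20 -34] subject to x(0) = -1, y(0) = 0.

Coefficient matrix A = [[36, 60], [-20, -34]].
Characteristic polynomial det(A - λI) = λ^2 - 2λ - 24 = 0.
Eigenvalues λ = -4, 6.
For λ=-4: (A-λI) row 1 is [40, 60], so an eigenvector is (3, -2).
For λ=6: (A-λI) row 1 is [30, 60], so an eigenvector is (-2, 1).
General solution: C_1e^(-4t)(3,-2) + C_2e^(6t)(-2,1).
Applying x(0)=-1, y(0)=0 gives C_1=1, C_2=2.

x(t) = -4e^(6t) + 3e^(-4t), y(t) = 2e^(6t) - 2e^(-4t)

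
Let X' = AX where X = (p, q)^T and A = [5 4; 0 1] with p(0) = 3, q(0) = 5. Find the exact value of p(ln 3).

A = [[5,4],[0,1]]; eigenvalues λ = 1, 5.
Eigenvectors: (-1,1) for λ=1, (1,0) for λ=5.
From the initial condition, c_1 = 5, c_2 = 8.
p(ln 3) = (5)(3^1)(-1) + (8)(3^5)(1) = 1929.

1929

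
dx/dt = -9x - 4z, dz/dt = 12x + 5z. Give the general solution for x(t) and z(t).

Coefficient matrix A = [[-9, -4], [12, 5]].
Characteristic polynomial det(A - λI) = λ^2 + 4λ + 3 = 0.
Eigenvalues λ = -3, -1.
For λ=-3: (A-λI) row 1 is [-6, -4], so an eigenvector is (-2, 3).
For λ=-1: (A-λI) row 1 is [-8, -4], so an eigenvector is (-1, 2).
General solution: c_1e^(-3t)(-2,3) + c_2e^(-t)(-1,2).

x(t) = -2c_1e^(-3t) - c_2e^(-t), z(t) = 3c_1e^(-3t) + 2c_2e^(-t)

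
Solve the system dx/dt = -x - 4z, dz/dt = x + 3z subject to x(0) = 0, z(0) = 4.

Coefficient matrix A = [[-1, -4], [1, 3]].
Characteristic polynomial det(A - λI) = λ^2 - 2λ + 1 = 0.
Single eigenvalue λ = 1 with algebraic multiplicity 2.
Eigenvector v = (2,-1); generalized eigenvector w with (A-λI)w=v is (1,-1).
General solution: e^(t)[K_1·v + K_2·(t·v + w)].
Applying x(0)=0, z(0)=4 gives K_1=4, K_2=-8.

x(t) = -16te^(t), z(t) = 8te^(t) + 4e^(t)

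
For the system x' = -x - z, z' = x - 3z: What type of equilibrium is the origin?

stable improper node

A = [[-1,-1],[1,-3]]; det(A-λI) = λ^2 + 4λ + 4.
repeated λ = -2 with a single eigenvector.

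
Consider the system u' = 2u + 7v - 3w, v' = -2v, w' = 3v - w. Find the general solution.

u(t) = c_1e^(-t) - 4c_2e^(-2t) + c_3e^(2t), v(t) = c_2e^(-2t), w(t) = c_1e^(-t) - 3c_2e^(-2t)

Coefficient matrix A = [[2, 7, -3], [0, -2, 0], [0, 3, -1]].
det(A - λI) = 0 gives eigenvalues λ = -1, -2, 2.
For λ=-1: eigenvector (1,0,1).
For λ=-2: eigenvector (-4,1,-3).
For λ=2: eigenvector (1,0,0).
General solution: c_1e^(-t)(1,0,1) + c_2e^(-2t)(-4,1,-3) + c_3e^(2t)(1,0,0).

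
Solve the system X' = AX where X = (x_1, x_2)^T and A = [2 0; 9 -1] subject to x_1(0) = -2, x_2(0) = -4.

Coefficient matrix A = [[2, 0], [9, -1]].
Characteristic polynomial det(A - λI) = λ^2 - λ - 2 = 0.
Eigenvalues λ = -1, 2.
For λ=-1: (A-λI) row 1 is [3, 0], so an eigenvector is (0, 1).
For λ=2: (A-λI) row 2 is [9, -3], so an eigenvector is (1, 3).
General solution: K_1e^(-t)(0,1) + K_2e^(2t)(1,3).
Applying x_1(0)=-2, x_2(0)=-4 gives K_1=2, K_2=-2.

x_1(t) = -2e^(2t), x_2(t) = -6e^(2t) + 2e^(-t)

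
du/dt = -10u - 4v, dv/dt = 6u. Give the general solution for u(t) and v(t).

Coefficient matrix A = [[-10, -4], [6, 0]].
Characteristic polynomial det(A - λI) = λ^2 + 10λ + 24 = 0.
Eigenvalues λ = -4, -6.
For λ=-4: (A-λI) row 1 is [-6, -4], so an eigenvector is (-2, 3).
For λ=-6: (A-λI) row 1 is [-4, -4], so an eigenvector is (-1, 1).
General solution: C_1e^(-4t)(-2,3) + C_2e^(-6t)(-1,1).

u(t) = -2C_1e^(-4t) - C_2e^(-6t), v(t) = 3C_1e^(-4t) + C_2e^(-6t)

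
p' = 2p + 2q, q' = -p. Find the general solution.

p(t) = C_1e^(t)sin(t) + C_1e^(t)cos(t) + C_2e^(t)sin(t) - C_2e^(t)cos(t), q(t) = -C_1e^(t)sin(t) + C_2e^(t)cos(t)

Coefficient matrix A = [[2, 2], [-1, 0]].
Characteristic polynomial det(A - λI) = λ^2 - 2λ + 2 = 0.
Eigenvalues λ = 1 ± i (complex conjugate pair).
For λ=1+i: an eigenvector is (1,0) - i(1,-1) = (1 - i, 0 + i).
A real fundamental pair from Re and Im of e^((1+i)t)v: X_1 = e^(t)(cos(t)·(1,0) + sin(t)·(1,-1)), X_2 = e^(t)(sin(t)·(1,0) - cos(t)·(1,-1)).
General solution: C_1X_1 + C_2X_2.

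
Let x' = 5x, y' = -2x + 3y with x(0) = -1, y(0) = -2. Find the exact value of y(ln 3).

162

A = [[5,0],[-2,3]]; eigenvalues λ = 3, 5.
Eigenvectors: (0,1) for λ=3, (-1,1) for λ=5.
From the initial condition, c_1 = -3, c_2 = 1.
y(ln 3) = (-3)(3^3)(1) + (1)(3^5)(1) = 162.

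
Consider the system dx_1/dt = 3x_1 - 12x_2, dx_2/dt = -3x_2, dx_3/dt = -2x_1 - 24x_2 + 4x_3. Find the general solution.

Coefficient matrix A = [[3, -12, 0], [0, -3, 0], [-2, -24, 4]].
det(A - λI) = 0 gives eigenvalues λ = 3, -3, 4.
For λ=3: eigenvector (1,0,2).
For λ=-3: eigenvector (2,1,4).
For λ=4: eigenvector (0,0,1).
General solution: K_1e^(3t)(1,0,2) + K_2e^(-3t)(2,1,4) + K_3e^(4t)(0,0,1).

x_1(t) = K_1e^(3t) + 2K_2e^(-3t), x_2(t) = K_2e^(-3t), x_3(t) = 2K_1e^(3t) + 4K_2e^(-3t) + K_3e^(4t)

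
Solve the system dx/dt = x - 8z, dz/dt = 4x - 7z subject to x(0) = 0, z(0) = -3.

Coefficient matrix A = [[1, -8], [4, -7]].
Characteristic polynomial det(A - λI) = λ^2 + 6λ + 25 = 0.
Eigenvalues λ = -3 ± 4i (complex conjugate pair).
For λ=-3+4i: an eigenvector is (-1,-1) - i(1,0) = (-1 - i, -1).
A real fundamental pair from Re and Im of e^((-3+4i)t)v: X_1 = e^(-3t)(cos(4t)·(-1,-1) + sin(4t)·(1,0)), X_2 = e^(-3t)(sin(4t)·(-1,-1) - cos(4t)·(1,0)).
General solution: c_1X_1 + c_2X_2.
Applying x(0)=0, z(0)=-3 gives c_1=3, c_2=-3.

x(t) = 6e^(-3t)sin(4t), z(t) = 3e^(-3t)sin(4t) - 3e^(-3t)cos(4t)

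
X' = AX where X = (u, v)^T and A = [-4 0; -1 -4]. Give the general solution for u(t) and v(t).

u(t) = -K_2e^(-4t), v(t) = K_1e^(-4t) + K_2te^(-4t) + 2K_2e^(-4t)

Coefficient matrix A = [[-4, 0], [-1, -4]].
Characteristic polynomial det(A - λI) = λ^2 + 8λ + 16 = 0.
Single eigenvalue λ = -4 with algebraic multiplicity 2.
Eigenvector v = (0,1); generalized eigenvector w with (A-λI)w=v is (-1,2).
General solution: e^(-4t)[K_1·v + K_2·(t·v + w)].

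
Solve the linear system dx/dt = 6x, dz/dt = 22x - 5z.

x(t) = -C_1e^(6t), z(t) = -2C_1e^(6t) + C_2e^(-5t)

Coefficient matrix A = [[6, 0], [22, -5]].
Characteristic polynomial det(A - λI) = λ^2 - λ - 30 = 0.
Eigenvalues λ = 6, -5.
For λ=6: (A-λI) row 2 is [22, -11], so an eigenvector is (-1, -2).
For λ=-5: (A-λI) row 1 is [11, 0], so an eigenvector is (0, 1).
General solution: C_1e^(6t)(-1,-2) + C_2e^(-5t)(0,1).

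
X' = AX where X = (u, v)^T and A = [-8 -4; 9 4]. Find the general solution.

Coefficient matrix A = [[-8, -4], [9, 4]].
Characteristic polynomial det(A - λI) = λ^2 + 4λ + 4 = 0.
Single eigenvalue λ = -2 with algebraic multiplicity 2.
Eigenvector v = (2,-3); generalized eigenvector w with (A-λI)w=v is (-1,1).
General solution: e^(-2t)[K_1·v + K_2·(t·v + w)].

u(t) = 2K_1e^(-2t) + 2K_2te^(-2t) - K_2e^(-2t), v(t) = -3K_1e^(-2t) - 3K_2te^(-2t) + K_2e^(-2t)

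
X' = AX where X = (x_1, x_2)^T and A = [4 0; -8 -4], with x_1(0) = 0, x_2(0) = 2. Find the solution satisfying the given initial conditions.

Coefficient matrix A = [[4, 0], [-8, -4]].
Characteristic polynomial det(A - λI) = λ^2 - 16 = 0.
Eigenvalues λ = -4, 4.
For λ=-4: (A-λI) row 1 is [8, 0], so an eigenvector is (0, -1).
For λ=4: (A-λI) row 2 is [-8, -8], so an eigenvector is (1, -1).
General solution: c_1e^(-4t)(0,-1) + c_2e^(4t)(1,-1).
Applying x_1(0)=0, x_2(0)=2 gives c_1=-2, c_2=0.

x_1(t) = 0, x_2(t) = 2e^(-4t)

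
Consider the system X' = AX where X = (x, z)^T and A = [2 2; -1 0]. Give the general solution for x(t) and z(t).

x(t) = c_1e^(t)sin(t) - c_1e^(t)cos(t) - c_2e^(t)sin(t) - c_2e^(t)cos(t), z(t) = c_1e^(t)cos(t) + c_2e^(t)sin(t)

Coefficient matrix A = [[2, 2], [-1, 0]].
Characteristic polynomial det(A - λI) = λ^2 - 2λ + 2 = 0.
Eigenvalues λ = 1 ± i (complex conjugate pair).
For λ=1+i: an eigenvector is (-1,1) - i(1,0) = (-1 - i, 1).
A real fundamental pair from Re and Im of e^((1+i)t)v: X_1 = e^(t)(cos(t)·(-1,1) + sin(t)·(1,0)), X_2 = e^(t)(sin(t)·(-1,1) - cos(t)·(1,0)).
General solution: c_1X_1 + c_2X_2.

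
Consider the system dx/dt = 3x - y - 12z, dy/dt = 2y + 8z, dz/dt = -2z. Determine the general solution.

x(t) = C_1e^(3t) + 2C_2e^(-2t) + C_3e^(2t), y(t) = -2C_2e^(-2t) + C_3e^(2t), z(t) = C_2e^(-2t)

Coefficient matrix A = [[3, -1, -12], [0, 2, 8], [0, 0, -2]].
det(A - λI) = 0 gives eigenvalues λ = 3, -2, 2.
For λ=3: eigenvector (1,0,0).
For λ=-2: eigenvector (2,-2,1).
For λ=2: eigenvector (1,1,0).
General solution: C_1e^(3t)(1,0,0) + C_2e^(-2t)(2,-2,1) + C_3e^(2t)(1,1,0).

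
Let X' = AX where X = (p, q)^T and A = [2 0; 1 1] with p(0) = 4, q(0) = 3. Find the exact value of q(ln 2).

A = [[2,0],[1,1]]; eigenvalues λ = 2, 1.
Eigenvectors: (1,1) for λ=2, (0,-1) for λ=1.
From the initial condition, c_1 = 4, c_2 = 1.
q(ln 2) = (4)(2^2)(1) + (1)(2^1)(-1) = 14.

14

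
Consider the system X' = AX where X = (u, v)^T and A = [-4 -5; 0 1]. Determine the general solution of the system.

u(t) = -c_1e^(-4t) + c_2e^(t), v(t) = -c_2e^(t)

Coefficient matrix A = [[-4, -5], [0, 1]].
Characteristic polynomial det(A - λI) = λ^2 + 3λ - 4 = 0.
Eigenvalues λ = -4, 1.
For λ=-4: (A-λI) row 1 is [0, -5], so an eigenvector is (-1, 0).
For λ=1: (A-λI) row 1 is [-5, -5], so an eigenvector is (1, -1).
General solution: c_1e^(-4t)(-1,0) + c_2e^(t)(1,-1).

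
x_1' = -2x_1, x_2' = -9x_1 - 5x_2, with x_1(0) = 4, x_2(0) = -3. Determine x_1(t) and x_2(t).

x_1(t) = 4e^(-2t), x_2(t) = -12e^(-2t) + 9e^(-5t)

Coefficient matrix A = [[-2, 0], [-9, -5]].
Characteristic polynomial det(A - λI) = λ^2 + 7λ + 10 = 0.
Eigenvalues λ = -5, -2.
For λ=-5: (A-λI) row 1 is [3, 0], so an eigenvector is (0, -1).
For λ=-2: (A-λI) row 2 is [-9, -3], so an eigenvector is (-1, 3).
General solution: c_1e^(-5t)(0,-1) + c_2e^(-2t)(-1,3).
Applying x_1(0)=4, x_2(0)=-3 gives c_1=-9, c_2=-4.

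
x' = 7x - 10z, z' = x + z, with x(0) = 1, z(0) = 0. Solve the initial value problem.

Coefficient matrix A = [[7, -10], [1, 1]].
Characteristic polynomial det(A - λI) = λ^2 - 8λ + 17 = 0.
Eigenvalues λ = 4 ± i (complex conjugate pair).
For λ=4+i: an eigenvector is (1,0) - i(3,1) = (1 - 3i, 0 - i).
A real fundamental pair from Re and Im of e^((4+i)t)v: X_1 = e^(4t)(cos(t)·(1,0) + sin(t)·(3,1)), X_2 = e^(4t)(sin(t)·(1,0) - cos(t)·(3,1)).
General solution: C_1X_1 + C_2X_2.
Applying x(0)=1, z(0)=0 gives C_1=1, C_2=0.

x(t) = 3e^(4t)sin(t) + e^(4t)cos(t), z(t) = e^(4t)sin(t)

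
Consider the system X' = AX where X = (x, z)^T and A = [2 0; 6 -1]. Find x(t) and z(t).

x(t) = -K_2e^(2t), z(t) = -K_1e^(-t) - 2K_2e^(2t)

Coefficient matrix A = [[2, 0], [6, -1]].
Characteristic polynomial det(A - λI) = λ^2 - λ - 2 = 0.
Eigenvalues λ = -1, 2.
For λ=-1: (A-λI) row 1 is [3, 0], so an eigenvector is (0, -1).
For λ=2: (A-λI) row 2 is [6, -3], so an eigenvector is (-1, -2).
General solution: K_1e^(-t)(0,-1) + K_2e^(2t)(-1,-2).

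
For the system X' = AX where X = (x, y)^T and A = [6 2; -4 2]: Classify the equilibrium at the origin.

unstable spiral

A = [[6,2],[-4,2]]; det(A-λI) = λ^2 - 8λ + 20.
λ = 4 ± 2i: positive real part.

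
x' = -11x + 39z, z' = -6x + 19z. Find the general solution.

x(t) = -2C_1e^(4t)sin(3t) + 3C_1e^(4t)cos(3t) + 3C_2e^(4t)sin(3t) + 2C_2e^(4t)cos(3t), z(t) = -C_1e^(4t)sin(3t) + C_1e^(4t)cos(3t) + C_2e^(4t)sin(3t) + C_2e^(4t)cos(3t)

Coefficient matrix A = [[-11, 39], [-6, 19]].
Characteristic polynomial det(A - λI) = λ^2 - 8λ + 25 = 0.
Eigenvalues λ = 4 ± 3i (complex conjugate pair).
For λ=4+3i: an eigenvector is (3,1) - i(-2,-1) = (3 + 2i, 1 + i).
A real fundamental pair from Re and Im of e^((4+3i)t)v: X_1 = e^(4t)(cos(3t)·(3,1) + sin(3t)·(-2,-1)), X_2 = e^(4t)(sin(3t)·(3,1) - cos(3t)·(-2,-1)).
General solution: C_1X_1 + C_2X_2.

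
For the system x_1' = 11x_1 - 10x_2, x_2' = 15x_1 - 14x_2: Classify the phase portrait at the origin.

A = [[11,-10],[15,-14]]; det(A-λI) = λ^2 + 3λ - 4.
λ = 1, -4: opposite signs.

saddle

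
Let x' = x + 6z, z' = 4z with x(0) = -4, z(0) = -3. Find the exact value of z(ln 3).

A = [[1,6],[0,4]]; eigenvalues λ = 4, 1.
Eigenvectors: (2,1) for λ=4, (1,0) for λ=1.
From the initial condition, c_1 = -3, c_2 = 2.
z(ln 3) = (-3)(3^4)(1) + (2)(3^1)(0) = -243.

-243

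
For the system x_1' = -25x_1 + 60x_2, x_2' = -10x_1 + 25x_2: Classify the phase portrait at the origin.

saddle

A = [[-25,60],[-10,25]]; det(A-λI) = λ^2 - 25.
λ = 5, -5: opposite signs.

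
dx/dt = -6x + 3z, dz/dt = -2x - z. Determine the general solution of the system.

x(t) = -3C_1e^(-4t) + C_2e^(-3t), z(t) = -2C_1e^(-4t) + C_2e^(-3t)

Coefficient matrix A = [[-6, 3], [-2, -1]].
Characteristic polynomial det(A - λI) = λ^2 + 7λ + 12 = 0.
Eigenvalues λ = -4, -3.
For λ=-4: (A-λI) row 1 is [-2, 3], so an eigenvector is (-3, -2).
For λ=-3: (A-λI) row 1 is [-3, 3], so an eigenvector is (1, 1).
General solution: C_1e^(-4t)(-3,-2) + C_2e^(-3t)(1,1).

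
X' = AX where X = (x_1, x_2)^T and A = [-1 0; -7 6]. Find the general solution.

x_1(t) = K_2e^(-t), x_2(t) = -K_1e^(6t) + K_2e^(-t)

Coefficient matrix A = [[-1, 0], [-7, 6]].
Characteristic polynomial det(A - λI) = λ^2 - 5λ - 6 = 0.
Eigenvalues λ = 6, -1.
For λ=6: (A-λI) row 1 is [-7, 0], so an eigenvector is (0, -1).
For λ=-1: (A-λI) row 2 is [-7, 7], so an eigenvector is (1, 1).
General solution: K_1e^(6t)(0,-1) + K_2e^(-t)(1,1).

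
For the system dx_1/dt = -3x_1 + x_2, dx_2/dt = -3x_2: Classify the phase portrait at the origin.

stable improper node

A = [[-3,1],[0,-3]]; det(A-λI) = λ^2 + 6λ + 9.
repeated λ = -3 with a single eigenvector.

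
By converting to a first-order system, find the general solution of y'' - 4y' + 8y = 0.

Let x_1 = y, x_2 = y'. Then x_1' = x_2 and x_2' = -8x_1 + 4x_2.
A = [[0,1],[-8,4]]; det(A-λI) = λ^2 - 4λ + 8.
Eigenvalues λ = 2 ± 2i.

y(t) = C_1e^(2t)cos(2t) + C_2e^(2t)sin(2t)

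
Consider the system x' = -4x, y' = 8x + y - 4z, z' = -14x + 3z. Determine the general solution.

x(t) = K_1e^(-4t), y(t) = K_2e^(t) - 2K_3e^(3t), z(t) = 2K_1e^(-4t) + K_3e^(3t)

Coefficient matrix A = [[-4, 0, 0], [8, 1, -4], [-14, 0, 3]].
det(A - λI) = 0 gives eigenvalues λ = -4, 1, 3.
For λ=-4: eigenvector (1,0,2).
For λ=1: eigenvector (0,1,0).
For λ=3: eigenvector (0,-2,1).
General solution: K_1e^(-4t)(1,0,2) + K_2e^(t)(0,1,0) + K_3e^(3t)(0,-2,1).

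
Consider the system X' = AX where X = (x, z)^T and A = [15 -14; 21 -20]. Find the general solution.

Coefficient matrix A = [[15, -14], [21, -20]].
Characteristic polynomial det(A - λI) = λ^2 + 5λ - 6 = 0.
Eigenvalues λ = -6, 1.
For λ=-6: (A-λI) row 1 is [21, -14], so an eigenvector is (2, 3).
For λ=1: (A-λI) row 1 is [14, -14], so an eigenvector is (1, 1).
General solution: c_1e^(-6t)(2,3) + c_2e^(t)(1,1).

x(t) = 2c_1e^(-6t) + c_2e^(t), z(t) = 3c_1e^(-6t) + c_2e^(t)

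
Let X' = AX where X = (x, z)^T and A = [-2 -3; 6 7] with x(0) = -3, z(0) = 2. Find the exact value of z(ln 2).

A = [[-2,-3],[6,7]]; eigenvalues λ = 4, 1.
Eigenvectors: (1,-2) for λ=4, (1,-1) for λ=1.
From the initial condition, c_1 = 1, c_2 = -4.
z(ln 2) = (1)(2^4)(-2) + (-4)(2^1)(-1) = -24.

-24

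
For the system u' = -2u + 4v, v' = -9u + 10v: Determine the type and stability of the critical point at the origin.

unstable improper node

A = [[-2,4],[-9,10]]; det(A-λI) = λ^2 - 8λ + 16.
repeated λ = 4 with a single eigenvector.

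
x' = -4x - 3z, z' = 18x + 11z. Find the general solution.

x(t) = -K_1e^(2t) + K_2e^(5t), z(t) = 2K_1e^(2t) - 3K_2e^(5t)

Coefficient matrix A = [[-4, -3], [18, 11]].
Characteristic polynomial det(A - λI) = λ^2 - 7λ + 10 = 0.
Eigenvalues λ = 2, 5.
For λ=2: (A-λI) row 1 is [-6, -3], so an eigenvector is (-1, 2).
For λ=5: (A-λI) row 1 is [-9, -3], so an eigenvector is (1, -3).
General solution: K_1e^(2t)(-1,2) + K_2e^(5t)(1,-3).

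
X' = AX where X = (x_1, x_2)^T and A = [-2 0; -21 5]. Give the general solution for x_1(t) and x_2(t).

Coefficient matrix A = [[-2, 0], [-21, 5]].
Characteristic polynomial det(A - λI) = λ^2 - 3λ - 10 = 0.
Eigenvalues λ = -2, 5.
For λ=-2: (A-λI) row 2 is [-21, 7], so an eigenvector is (-1, -3).
For λ=5: (A-λI) row 1 is [-7, 0], so an eigenvector is (0, 1).
General solution: c_1e^(-2t)(-1,-3) + c_2e^(5t)(0,1).

x_1(t) = -c_1e^(-2t), x_2(t) = -3c_1e^(-2t) + c_2e^(5t)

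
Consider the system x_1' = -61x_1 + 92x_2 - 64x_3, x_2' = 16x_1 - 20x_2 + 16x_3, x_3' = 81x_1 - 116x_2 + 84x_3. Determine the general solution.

x_1(t) = c_1e^(3t) - 4c_2e^(-4t) - 8c_3e^(4t), x_2(t) = c_2e^(-4t) + 2c_3e^(4t), x_3(t) = -c_1e^(3t) + 5c_2e^(-4t) + 11c_3e^(4t)

Coefficient matrix A = [[-61, 92, -64], [16, -20, 16], [81, -116, 84]].
det(A - λI) = 0 gives eigenvalues λ = 3, -4, 4.
For λ=3: eigenvector (1,0,-1).
For λ=-4: eigenvector (-4,1,5).
For λ=4: eigenvector (-8,2,11).
General solution: c_1e^(3t)(1,0,-1) + c_2e^(-4t)(-4,1,5) + c_3e^(4t)(-8,2,11).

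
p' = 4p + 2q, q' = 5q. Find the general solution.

Coefficient matrix A = [[4, 2], [0, 5]].
Characteristic polynomial det(A - λI) = λ^2 - 9λ + 20 = 0.
Eigenvalues λ = 4, 5.
For λ=4: (A-λI) row 1 is [0, 2], so an eigenvector is (1, 0).
For λ=5: (A-λI) row 1 is [-1, 2], so an eigenvector is (-2, -1).
General solution: K_1e^(4t)(1,0) + K_2e^(5t)(-2,-1).

p(t) = K_1e^(4t) - 2K_2e^(5t), q(t) = -K_2e^(5t)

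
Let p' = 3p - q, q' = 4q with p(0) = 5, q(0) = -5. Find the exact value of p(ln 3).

A = [[3,-1],[0,4]]; eigenvalues λ = 4, 3.
Eigenvectors: (1,-1) for λ=4, (1,0) for λ=3.
From the initial condition, c_1 = 5, c_2 = 0.
p(ln 3) = (5)(3^4)(1) + (0)(3^3)(1) = 405.

405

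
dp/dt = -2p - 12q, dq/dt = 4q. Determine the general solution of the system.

Coefficient matrix A = [[-2, -12], [0, 4]].
Characteristic polynomial det(A - λI) = λ^2 - 2λ - 8 = 0.
Eigenvalues λ = 4, -2.
For λ=4: (A-λI) row 1 is [-6, -12], so an eigenvector is (-2, 1).
For λ=-2: (A-λI) row 1 is [0, -12], so an eigenvector is (1, 0).
General solution: K_1e^(4t)(-2,1) + K_2e^(-2t)(1,0).

p(t) = -2K_1e^(4t) + K_2e^(-2t), q(t) = K_1e^(4t)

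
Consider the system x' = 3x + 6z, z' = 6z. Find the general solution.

Coefficient matrix A = [[3, 6], [0, 6]].
Characteristic polynomial det(A - λI) = λ^2 - 9λ + 18 = 0.
Eigenvalues λ = 3, 6.
For λ=3: (A-λI) row 1 is [0, 6], so an eigenvector is (-1, 0).
For λ=6: (A-λI) row 1 is [-3, 6], so an eigenvector is (-2, -1).
General solution: c_1e^(3t)(-1,0) + c_2e^(6t)(-2,-1).

x(t) = -c_1e^(3t) - 2c_2e^(6t), z(t) = -c_2e^(6t)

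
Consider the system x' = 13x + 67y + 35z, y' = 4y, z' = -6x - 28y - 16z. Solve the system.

x(t) = 5K_1e^(-t) - 7K_2e^(-2t) + 12K_3e^(4t), y(t) = K_3e^(4t), z(t) = -2K_1e^(-t) + 3K_2e^(-2t) - 5K_3e^(4t)

Coefficient matrix A = [[13, 67, 35], [0, 4, 0], [-6, -28, -16]].
det(A - λI) = 0 gives eigenvalues λ = -1, -2, 4.
For λ=-1: eigenvector (5,0,-2).
For λ=-2: eigenvector (-7,0,3).
For λ=4: eigenvector (12,1,-5).
General solution: K_1e^(-t)(5,0,-2) + K_2e^(-2t)(-7,0,3) + K_3e^(4t)(12,1,-5).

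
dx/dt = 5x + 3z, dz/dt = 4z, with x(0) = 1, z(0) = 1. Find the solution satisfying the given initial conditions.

Coefficient matrix A = [[5, 3], [0, 4]].
Characteristic polynomial det(A - λI) = λ^2 - 9λ + 20 = 0.
Eigenvalues λ = 5, 4.
For λ=5: (A-λI) row 1 is [0, 3], so an eigenvector is (1, 0).
For λ=4: (A-λI) row 1 is [1, 3], so an eigenvector is (-3, 1).
General solution: c_1e^(5t)(1,0) + c_2e^(4t)(-3,1).
Applying x(0)=1, z(0)=1 gives c_1=4, c_2=1.

x(t) = 4e^(5t) - 3e^(4t), z(t) = e^(4t)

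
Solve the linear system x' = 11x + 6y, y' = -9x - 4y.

Coefficient matrix A = [[11, 6], [-9, -4]].
Characteristic polynomial det(A - λI) = λ^2 - 7λ + 10 = 0.
Eigenvalues λ = 5, 2.
For λ=5: (A-λI) row 1 is [6, 6], so an eigenvector is (1, -1).
For λ=2: (A-λI) row 1 is [9, 6], so an eigenvector is (-2, 3).
General solution: C_1e^(5t)(1,-1) + C_2e^(2t)(-2,3).

x(t) = C_1e^(5t) - 2C_2e^(2t), y(t) = -C_1e^(5t) + 3C_2e^(2t)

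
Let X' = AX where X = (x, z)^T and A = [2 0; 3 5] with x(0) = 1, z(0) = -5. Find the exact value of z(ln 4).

-4112

A = [[2,0],[3,5]]; eigenvalues λ = 2, 5.
Eigenvectors: (1,-1) for λ=2, (0,1) for λ=5.
From the initial condition, c_1 = 1, c_2 = -4.
z(ln 4) = (1)(4^2)(-1) + (-4)(4^5)(1) = -4112.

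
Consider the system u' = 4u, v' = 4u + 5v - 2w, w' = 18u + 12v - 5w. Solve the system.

Coefficient matrix A = [[4, 0, 0], [4, 5, -2], [18, 12, -5]].
det(A - λI) = 0 gives eigenvalues λ = 1, 4, -1.
For λ=1: eigenvector (0,1,2).
For λ=4: eigenvector (1,0,2).
For λ=-1: eigenvector (0,1,3).
General solution: K_1e^(t)(0,1,2) + K_2e^(4t)(1,0,2) + K_3e^(-t)(0,1,3).

u(t) = K_2e^(4t), v(t) = K_1e^(t) + K_3e^(-t), w(t) = 2K_1e^(t) + 2K_2e^(4t) + 3K_3e^(-t)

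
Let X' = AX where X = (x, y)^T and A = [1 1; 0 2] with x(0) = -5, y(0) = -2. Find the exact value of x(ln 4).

-44

A = [[1,1],[0,2]]; eigenvalues λ = 2, 1.
Eigenvectors: (1,1) for λ=2, (-1,0) for λ=1.
From the initial condition, c_1 = -2, c_2 = 3.
x(ln 4) = (-2)(4^2)(1) + (3)(4^1)(-1) = -44.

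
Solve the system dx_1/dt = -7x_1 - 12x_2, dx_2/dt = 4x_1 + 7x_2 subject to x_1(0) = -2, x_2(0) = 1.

x_1(t) = -2e^(-t), x_2(t) = e^(-t)

Coefficient matrix A = [[-7, -12], [4, 7]].
Characteristic polynomial det(A - λI) = λ^2 - 1 = 0.
Eigenvalues λ = -1, 1.
For λ=-1: (A-λI) row 1 is [-6, -12], so an eigenvector is (2, -1).
For λ=1: (A-λI) row 1 is [-8, -12], so an eigenvector is (-3, 2).
General solution: C_1e^(-t)(2,-1) + C_2e^(t)(-3,2).
Applying x_1(0)=-2, x_2(0)=1 gives C_1=-1, C_2=0.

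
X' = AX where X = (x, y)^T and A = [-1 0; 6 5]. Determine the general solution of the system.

x(t) = C_2e^(-t), y(t) = C_1e^(5t) - C_2e^(-t)

Coefficient matrix A = [[-1, 0], [6, 5]].
Characteristic polynomial det(A - λI) = λ^2 - 4λ - 5 = 0.
Eigenvalues λ = 5, -1.
For λ=5: (A-λI) row 1 is [-6, 0], so an eigenvector is (0, 1).
For λ=-1: (A-λI) row 2 is [6, 6], so an eigenvector is (1, -1).
General solution: C_1e^(5t)(0,1) + C_2e^(-t)(1,-1).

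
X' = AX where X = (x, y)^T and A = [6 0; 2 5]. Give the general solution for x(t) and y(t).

Coefficient matrix A = [[6, 0], [2, 5]].
Characteristic polynomial det(A - λI) = λ^2 - 11λ + 30 = 0.
Eigenvalues λ = 6, 5.
For λ=6: (A-λI) row 2 is [2, -1], so an eigenvector is (-1, -2).
For λ=5: (A-λI) row 1 is [1, 0], so an eigenvector is (0, -1).
General solution: K_1e^(6t)(-1,-2) + K_2e^(5t)(0,-1).

x(t) = -K_1e^(6t), y(t) = -2K_1e^(6t) - K_2e^(5t)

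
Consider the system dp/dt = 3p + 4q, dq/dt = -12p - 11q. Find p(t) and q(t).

p(t) = C_1e^(-5t) + 2C_2e^(-3t), q(t) = -2C_1e^(-5t) - 3C_2e^(-3t)

Coefficient matrix A = [[3, 4], [-12, -11]].
Characteristic polynomial det(A - λI) = λ^2 + 8λ + 15 = 0.
Eigenvalues λ = -5, -3.
For λ=-5: (A-λI) row 1 is [8, 4], so an eigenvector is (1, -2).
For λ=-3: (A-λI) row 1 is [6, 4], so an eigenvector is (2, -3).
General solution: C_1e^(-5t)(1,-2) + C_2e^(-3t)(2,-3).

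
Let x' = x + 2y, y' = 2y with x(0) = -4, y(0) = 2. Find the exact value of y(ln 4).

A = [[1,2],[0,2]]; eigenvalues λ = 1, 2.
Eigenvectors: (1,0) for λ=1, (-2,-1) for λ=2.
From the initial condition, c_1 = -8, c_2 = -2.
y(ln 4) = (-8)(4^1)(0) + (-2)(4^2)(-1) = 32.

32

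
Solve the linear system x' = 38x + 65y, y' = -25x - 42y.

x(t) = -3K_1e^(-2t)sin(5t) - 2K_1e^(-2t)cos(5t) - 2K_2e^(-2t)sin(5t) + 3K_2e^(-2t)cos(5t), y(t) = 2K_1e^(-2t)sin(5t) + K_1e^(-2t)cos(5t) + K_2e^(-2t)sin(5t) - 2K_2e^(-2t)cos(5t)

Coefficient matrix A = [[38, 65], [-25, -42]].
Characteristic polynomial det(A - λI) = λ^2 + 4λ + 29 = 0.
Eigenvalues λ = -2 ± 5i (complex conjugate pair).
For λ=-2+5i: an eigenvector is (-2,1) - i(-3,2) = (-2 + 3i, 1 - 2i).
A real fundamental pair from Re and Im of e^((-2+5i)t)v: X_1 = e^(-2t)(cos(5t)·(-2,1) + sin(5t)·(-3,2)), X_2 = e^(-2t)(sin(5t)·(-2,1) - cos(5t)·(-3,2)).
General solution: K_1X_1 + K_2X_2.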